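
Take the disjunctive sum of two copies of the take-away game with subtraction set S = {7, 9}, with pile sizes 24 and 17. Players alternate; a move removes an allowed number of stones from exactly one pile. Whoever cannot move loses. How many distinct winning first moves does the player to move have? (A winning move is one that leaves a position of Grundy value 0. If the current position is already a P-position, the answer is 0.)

All piles use S = {7, 9}:
n :  0  1  2  3  4  5  6  7  8  9 10 11 12 13 14 15 16 17 18 19 20 21 22 23 24
G :  0  0  0  0  0  0  0  1  1  1  1  1  1  1  2  2  0  0  0  0  0  0  0  1  1
Pile A: G(24) = 1.
Pile B: G(17) = 0.
Combined Grundy value = 1 ⊕ 0 = 1.
A winning move leaves total XOR = 0, i.e. changes one component's Grundy value g to g ⊕ X where X is the current total.
Pile A: need g' = 1⊕1 = 0. Options: 24−7→G=0, 24−9→G=2. Hits: 1.
Pile B: need g' = 0⊕1 = 1. Options: 17−7→G=1, 17−9→G=1. Hits: 2.

3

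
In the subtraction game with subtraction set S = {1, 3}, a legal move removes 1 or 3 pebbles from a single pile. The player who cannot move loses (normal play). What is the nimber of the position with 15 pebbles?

n :  0  1  2  3  4  5  6  7  8  9 10 11 12 13 14 15
G :  0  1  0  1  0  1  0  1  0  1  0  1  0  1  0  1

1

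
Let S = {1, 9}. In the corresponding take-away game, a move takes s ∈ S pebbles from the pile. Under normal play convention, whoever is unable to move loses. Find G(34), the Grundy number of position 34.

0

n :  0  1  2  3  4  5  6  7  8  9 10 11 12 13 14 15 16 17 18 19 20 21 22 23 24 25 26 27 28 29 30 31 32 33 34
G :  0  1  0  1  0  1  0  1  0  1  0  1  0  1  0  1  0  1  0  1  0  1  0  1  0  1  0  1  0  1  0  1  0  1  0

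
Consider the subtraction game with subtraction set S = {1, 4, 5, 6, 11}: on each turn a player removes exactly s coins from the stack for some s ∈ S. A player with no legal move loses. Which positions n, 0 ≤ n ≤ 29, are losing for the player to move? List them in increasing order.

0, 2, 9, 12, 19, 21, 28

n :  0  1  2  3  4  5  6  7  8  9 10 11 12 13 14 15 16 17 18 19 20 21 22 23 24 25 26 27 28 29
G :  0  1  0  1  2  3  2  3  4  0  1  4  0  1  2  3  2  3  4  0  1  0  1  2  3  4  2  3  0  1
P-positions are exactly the n with G(n) = 0.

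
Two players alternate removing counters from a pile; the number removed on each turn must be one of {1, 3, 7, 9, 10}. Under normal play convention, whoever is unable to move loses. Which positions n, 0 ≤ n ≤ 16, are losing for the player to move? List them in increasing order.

0, 2, 4, 6, 8

n :  0  1  2  3  4  5  6  7  8  9 10 11 12 13 14 15 16
G :  0  1  0  1  0  1  0  1  0  1  2  3  2  3  2  3  2
P-positions are exactly the n with G(n) = 0.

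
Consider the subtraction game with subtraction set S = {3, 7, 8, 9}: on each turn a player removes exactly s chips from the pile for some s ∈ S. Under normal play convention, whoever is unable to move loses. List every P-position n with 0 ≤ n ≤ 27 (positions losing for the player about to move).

n :  0  1  2  3  4  5  6  7  8  9 10 11 12 13 14 15 16 17 18 19 20 21 22 23 24 25 26 27
G :  0  0  0  1  1  1  0  2  2  1  3  3  0  2  4  1  0  0  0  1  1  1  0  2  2  1  3  3
P-positions are exactly the n with G(n) = 0.

0, 1, 2, 6, 12, 16, 17, 18, 22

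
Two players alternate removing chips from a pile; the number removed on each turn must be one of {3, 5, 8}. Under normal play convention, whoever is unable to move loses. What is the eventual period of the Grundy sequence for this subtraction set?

11

G(0) = 0
G(1) = mex{} = 0
G(2) = mex{} = 0
G(3) = mex{0} = 1
G(4) = mex{0} = 1
G(5) = mex{0,0} = 1
G(6) = mex{1,0} = 2
G(7) = mex{1,0} = 2
G(8) = mex{1,1,0} = 2
G(9) = mex{2,1,0} = 3
G(10) = mex{2,1,0} = 3
G(11) = mex{2,2,1} = 0
G(12) = mex{3,2,1} = 0
G(13) = mex{3,2,1} = 0
G(14) = mex{0,3,2} = 1
G(15) = mex{0,3,2} = 1
G(16) = mex{0,0,2} = 1
G(17) = mex{1,0,3} = 2
G(18) = mex{1,0,3} = 2
G(19) = mex{1,1,0} = 2
G(20) = mex{2,1,0} = 3
G(21) = mex{2,1,0} = 3
G(22) = mex{2,2,1} = 0
G(23) = mex{3,2,1} = 0
G(n+11) = G(n) holds for n = 0,…,7 (a full window of length max(S) = 8), so the sequence is purely periodic with period 11.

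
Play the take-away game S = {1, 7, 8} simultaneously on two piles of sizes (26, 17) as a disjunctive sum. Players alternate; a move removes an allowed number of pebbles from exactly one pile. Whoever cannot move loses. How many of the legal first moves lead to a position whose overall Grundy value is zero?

2

All piles use S = {1, 7, 8}:
n :  0  1  2  3  4  5  6  7  8  9 10 11 12 13 14 15 16 17 18 19 20 21 22 23 24 25 26
G :  0  1  0  1  0  1  0  1  2  3  2  3  2  3  2  0  1  0  1  0  1  0  1  2  3  2  3
Pile A: G(26) = 3.
Pile B: G(17) = 0.
Combined Grundy value = 3 ⊕ 0 = 3.
A winning move leaves total XOR = 0, i.e. changes one component's Grundy value g to g ⊕ X where X is the current total.
Pile A: need g' = 3⊕3 = 0. Options: 26−1→G=2, 26−7→G=0, 26−8→G=1. Hits: 1.
Pile B: need g' = 0⊕3 = 3. Options: 17−1→G=1, 17−7→G=2, 17−8→G=3. Hits: 1.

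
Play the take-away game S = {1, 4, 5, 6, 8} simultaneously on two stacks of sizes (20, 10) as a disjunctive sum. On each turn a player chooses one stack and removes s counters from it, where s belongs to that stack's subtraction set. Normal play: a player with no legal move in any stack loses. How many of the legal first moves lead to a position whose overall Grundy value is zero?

All stacks use S = {1, 4, 5, 6, 8}:
n :  0  1  2  3  4  5  6  7  8  9 10 11 12 13 14 15 16 17 18 19 20
G :  0  1  0  1  2  3  2  3  4  0  1  0  1  2  3  2  3  4  0  1  0
Stack A: G(20) = 0.
Stack B: G(10) = 1.
Combined Grundy value = 0 ⊕ 1 = 1.
A winning move leaves total XOR = 0, i.e. changes one component's Grundy value g to g ⊕ X where X is the current total.
Stack A: need g' = 0⊕1 = 1. Options: 20−1→G=1, 20−4→G=3, 20−5→G=2, 20−6→G=3, 20−8→G=1. Hits: 2.
Stack B: need g' = 1⊕1 = 0. Options: 10−1→G=0, 10−4→G=2, 10−5→G=3, 10−6→G=2, 10−8→G=0. Hits: 2.

4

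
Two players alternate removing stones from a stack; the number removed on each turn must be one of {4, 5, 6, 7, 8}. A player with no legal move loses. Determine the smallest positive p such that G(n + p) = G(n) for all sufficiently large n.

12

n :  0  1  2  3  4  5  6  7  8  9 10 11 12 13 14 15 16 17 18 19 20 21 22 23 24 25
G :  0  0  0  0  1  1  1  1  2  2  2  2  0  0  0  0  1  1  1  1  2  2  2  2  0  0
G(n+12) = G(n) holds for n = 0,…,7 (a full window of length max(S) = 8), so the sequence is purely periodic with period 12.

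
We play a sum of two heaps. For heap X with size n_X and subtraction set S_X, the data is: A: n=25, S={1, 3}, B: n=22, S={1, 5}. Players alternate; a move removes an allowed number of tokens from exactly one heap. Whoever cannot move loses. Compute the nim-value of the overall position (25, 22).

1

Heap A, S = {1, 3}:
G(0) = 0
G(1) = mex{0} = 1
G(2) = mex{1} = 0
G(3) = mex{0,0} = 1
G(4) = mex{1,1} = 0
G(5) = mex{0,0} = 1
G(6) = mex{1,1} = 0
G(7) = mex{0,0} = 1
G(8) = mex{1,1} = 0
G(9) = mex{0,0} = 1
G(10) = mex{1,1} = 0
G(11) = mex{0,0} = 1
G(12) = mex{1,1} = 0
G(13) = mex{0,0} = 1
G(14) = mex{1,1} = 0
G(15) = mex{0,0} = 1
G(16) = mex{1,1} = 0
G(17) = mex{0,0} = 1
G(18) = mex{1,1} = 0
G(19) = mex{0,0} = 1
G(20) = mex{1,1} = 0
G(21) = mex{0,0} = 1
G(22) = mex{1,1} = 0
G(23) = mex{0,0} = 1
G(24) = mex{1,1} = 0
G(25) = mex{0,0} = 1
G_A(25) = 1.
Heap B, S = {1, 5}:
n :  0  1  2  3  4  5  6  7  8  9 10 11 12 13 14 15 16 17 18 19 20 21 22
G :  0  1  0  1  0  1  0  1  0  1  0  1  0  1  0  1  0  1  0  1  0  1  0
G_B(22) = 0.
Combined Grundy value = 1 ⊕ 0 = 1.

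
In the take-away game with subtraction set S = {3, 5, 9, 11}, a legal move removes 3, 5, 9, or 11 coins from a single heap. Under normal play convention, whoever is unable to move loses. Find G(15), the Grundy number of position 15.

n :  0  1  2  3  4  5  6  7  8  9 10 11 12 13 14 15
G :  0  0  0  1  1  1  2  2  0  3  3  1  4  2  0  0

0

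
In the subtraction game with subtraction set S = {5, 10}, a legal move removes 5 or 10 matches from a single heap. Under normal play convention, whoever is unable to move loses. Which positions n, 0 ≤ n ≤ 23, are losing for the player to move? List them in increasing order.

0, 1, 2, 3, 4, 15, 16, 17, 18, 19

n :  0  1  2  3  4  5  6  7  8  9 10 11 12 13 14 15 16 17 18 19 20 21 22 23
G :  0  0  0  0  0  1  1  1  1  1  2  2  2  2  2  0  0  0  0  0  1  1  1  1
P-positions are exactly the n with G(n) = 0.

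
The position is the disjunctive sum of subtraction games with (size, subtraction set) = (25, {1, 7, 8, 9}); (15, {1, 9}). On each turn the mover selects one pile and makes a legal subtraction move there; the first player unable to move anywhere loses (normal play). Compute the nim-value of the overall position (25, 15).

Pile A, S = {1, 7, 8, 9}:
G(0) = 0
G(1) = mex{0} = 1
G(2) = mex{1} = 0
G(3) = mex{0} = 1
G(4) = mex{1} = 0
G(5) = mex{0} = 1
G(6) = mex{1} = 0
G(7) = mex{0,0} = 1
G(8) = mex{1,1,0} = 2
G(9) = mex{2,0,1,0} = 3
G(10) = mex{3,1,0,1} = 2
G(11) = mex{2,0,1,0} = 3
G(12) = mex{3,1,0,1} = 2
G(13) = mex{2,0,1,0} = 3
G(14) = mex{3,1,0,1} = 2
G(15) = mex{2,2,1,0} = 3
G(16) = mex{3,3,2,1} = 0
G(17) = mex{0,2,3,2} = 1
G(18) = mex{1,3,2,3} = 0
G(19) = mex{0,2,3,2} = 1
G(20) = mex{1,3,2,3} = 0
G(21) = mex{0,2,3,2} = 1
G(22) = mex{1,3,2,3} = 0
G(23) = mex{0,0,3,2} = 1
G(24) = mex{1,1,0,3} = 2
G(25) = mex{2,0,1,0} = 3
G_A(25) = 3.
Pile B, S = {1, 9}:
n :  0  1  2  3  4  5  6  7  8  9 10 11 12 13 14 15
G :  0  1  0  1  0  1  0  1  0  1  0  1  0  1  0  1
G_B(15) = 1.
Combined Grundy value = 3 ⊕ 1 = 2.

2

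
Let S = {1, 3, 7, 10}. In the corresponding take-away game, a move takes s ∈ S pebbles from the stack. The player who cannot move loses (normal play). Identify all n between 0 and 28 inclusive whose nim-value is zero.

0, 2, 4, 6, 8, 17, 19, 21, 23, 25

n :  0  1  2  3  4  5  6  7  8  9 10 11 12 13 14 15 16 17 18 19 20 21 22 23 24 25 26 27 28
G :  0  1  0  1  0  1  0  1  0  1  2  3  2  3  2  3  2  0  1  0  1  0  1  0  1  0  1  2  3
P-positions are exactly the n with G(n) = 0.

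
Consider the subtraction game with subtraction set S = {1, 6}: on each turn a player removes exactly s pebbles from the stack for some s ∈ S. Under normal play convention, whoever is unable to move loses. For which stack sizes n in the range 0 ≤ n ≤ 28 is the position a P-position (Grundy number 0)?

G(0) = 0
G(1) = mex{0} = 1
G(2) = mex{1} = 0
G(3) = mex{0} = 1
G(4) = mex{1} = 0
G(5) = mex{0} = 1
G(6) = mex{1,0} = 2
G(7) = mex{2,1} = 0
G(8) = mex{0,0} = 1
G(9) = mex{1,1} = 0
G(10) = mex{0,0} = 1
G(11) = mex{1,1} = 0
G(12) = mex{0,2} = 1
G(13) = mex{1,0} = 2
G(14) = mex{2,1} = 0
G(15) = mex{0,0} = 1
G(16) = mex{1,1} = 0
G(17) = mex{0,0} = 1
G(18) = mex{1,1} = 0
G(19) = mex{0,2} = 1
G(20) = mex{1,0} = 2
G(21) = mex{2,1} = 0
G(22) = mex{0,0} = 1
G(23) = mex{1,1} = 0
G(24) = mex{0,0} = 1
G(25) = mex{1,1} = 0
G(26) = mex{0,2} = 1
G(27) = mex{1,0} = 2
G(28) = mex{2,1} = 0
P-positions are exactly the n with G(n) = 0.

0, 2, 4, 7, 9, 11, 14, 16, 18, 21, 23, 25, 28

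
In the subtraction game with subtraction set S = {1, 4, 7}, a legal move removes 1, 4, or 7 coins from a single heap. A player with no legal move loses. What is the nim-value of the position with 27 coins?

1

G(0) = 0
G(1) = mex{0} = 1
G(2) = mex{1} = 0
G(3) = mex{0} = 1
G(4) = mex{1,0} = 2
G(5) = mex{2,1} = 0
G(6) = mex{0,0} = 1
G(7) = mex{1,1,0} = 2
G(8) = mex{2,2,1} = 0
G(9) = mex{0,0,0} = 1
G(10) = mex{1,1,1} = 0
G(11) = mex{0,2,2} = 1
G(12) = mex{1,0,0} = 2
G(13) = mex{2,1,1} = 0
G(14) = mex{0,0,2} = 1
G(15) = mex{1,1,0} = 2
G(16) = mex{2,2,1} = 0
G(17) = mex{0,0,0} = 1
G(18) = mex{1,1,1} = 0
G(19) = mex{0,2,2} = 1
G(20) = mex{1,0,0} = 2
G(21) = mex{2,1,1} = 0
G(22) = mex{0,0,2} = 1
G(23) = mex{1,1,0} = 2
G(24) = mex{2,2,1} = 0
G(25) = mex{0,0,0} = 1
G(26) = mex{1,1,1} = 0
G(27) = mex{0,2,2} = 1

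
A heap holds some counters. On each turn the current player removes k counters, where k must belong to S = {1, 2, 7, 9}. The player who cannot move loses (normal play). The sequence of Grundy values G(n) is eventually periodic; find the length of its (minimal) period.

G(0) = 0
G(1) = mex{0} = 1
G(2) = mex{1,0} = 2
G(3) = mex{2,1} = 0
G(4) = mex{0,2} = 1
G(5) = mex{1,0} = 2
G(6) = mex{2,1} = 0
G(7) = mex{0,2,0} = 1
G(8) = mex{1,0,1} = 2
G(9) = mex{2,1,2,0} = 3
G(10) = mex{3,2,0,1} = 4
G(11) = mex{4,3,1,2} = 0
G(12) = mex{0,4,2,0} = 1
G(13) = mex{1,0,0,1} = 2
G(14) = mex{2,1,1,2} = 0
G(15) = mex{0,2,2,0} = 1
G(16) = mex{1,0,3,1} = 2
G(17) = mex{2,1,4,2} = 0
G(18) = mex{0,2,0,3} = 1
G(19) = mex{1,0,1,4} = 2
G(20) = mex{2,1,2,0} = 3
G(21) = mex{3,2,0,1} = 4
G(22) = mex{4,3,1,2} = 0
G(23) = mex{0,4,2,0} = 1
G(n+11) = G(n) holds for n = 0,…,8 (a full window of length max(S) = 9), so the sequence is purely periodic with period 11.

11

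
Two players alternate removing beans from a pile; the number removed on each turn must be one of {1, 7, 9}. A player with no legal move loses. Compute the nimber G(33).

n :  0  1  2  3  4  5  6  7  8  9 10 11 12 13 14 15 16 17 18 19 20 21 22 23 24 25 26 27 28 29 30 31 32 33
G :  0  1  0  1  0  1  0  1  0  1  0  1  0  1  0  1  0  1  0  1  0  1  0  1  0  1  0  1  0  1  0  1  0  1

1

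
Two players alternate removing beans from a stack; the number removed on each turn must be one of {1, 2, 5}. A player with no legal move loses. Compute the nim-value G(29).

n :  0  1  2  3  4  5  6  7  8  9 10 11 12 13 14 15 16 17 18 19 20 21 22 23 24 25 26 27 28 29
G :  0  1  2  0  1  2  0  1  2  0  1  2  0  1  2  0  1  2  0  1  2  0  1  2  0  1  2  0  1  2

2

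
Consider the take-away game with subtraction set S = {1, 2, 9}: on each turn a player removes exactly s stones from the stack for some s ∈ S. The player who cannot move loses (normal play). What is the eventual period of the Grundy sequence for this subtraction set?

G(0) = 0
G(1) = mex{0} = 1
G(2) = mex{1,0} = 2
G(3) = mex{2,1} = 0
G(4) = mex{0,2} = 1
G(5) = mex{1,0} = 2
G(6) = mex{2,1} = 0
G(7) = mex{0,2} = 1
G(8) = mex{1,0} = 2
G(9) = mex{2,1,0} = 3
G(10) = mex{3,2,1} = 0
G(11) = mex{0,3,2} = 1
G(12) = mex{1,0,0} = 2
G(13) = mex{2,1,1} = 0
G(14) = mex{0,2,2} = 1
G(15) = mex{1,0,0} = 2
G(16) = mex{2,1,1} = 0
G(17) = mex{0,2,2} = 1
G(18) = mex{1,0,3} = 2
G(19) = mex{2,1,0} = 3
G(20) = mex{3,2,1} = 0
G(21) = mex{0,3,2} = 1
G(n+10) = G(n) holds for n = 0,…,8 (a full window of length max(S) = 9), so the sequence is purely periodic with period 10.

10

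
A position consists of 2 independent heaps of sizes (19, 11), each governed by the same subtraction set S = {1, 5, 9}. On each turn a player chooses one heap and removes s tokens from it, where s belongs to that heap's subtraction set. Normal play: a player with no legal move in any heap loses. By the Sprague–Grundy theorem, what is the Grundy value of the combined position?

All heaps use S = {1, 5, 9}:
G(0) = 0
G(1) = mex{0} = 1
G(2) = mex{1} = 0
G(3) = mex{0} = 1
G(4) = mex{1} = 0
G(5) = mex{0,0} = 1
G(6) = mex{1,1} = 0
G(7) = mex{0,0} = 1
G(8) = mex{1,1} = 0
G(9) = mex{0,0,0} = 1
G(10) = mex{1,1,1} = 0
G(11) = mex{0,0,0} = 1
G(12) = mex{1,1,1} = 0
G(13) = mex{0,0,0} = 1
G(14) = mex{1,1,1} = 0
G(15) = mex{0,0,0} = 1
G(16) = mex{1,1,1} = 0
G(17) = mex{0,0,0} = 1
G(18) = mex{1,1,1} = 0
G(19) = mex{0,0,0} = 1
Heap A: G(19) = 1.
Heap B: G(11) = 1.
Combined Grundy value = 1 ⊕ 1 = 0.

0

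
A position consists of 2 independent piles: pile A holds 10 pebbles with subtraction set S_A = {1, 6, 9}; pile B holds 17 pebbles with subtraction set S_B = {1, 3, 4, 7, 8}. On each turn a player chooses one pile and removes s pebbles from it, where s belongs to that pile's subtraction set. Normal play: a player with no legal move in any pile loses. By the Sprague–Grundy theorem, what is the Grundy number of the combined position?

Pile A, S = {1, 6, 9}:
n :  0  1  2  3  4  5  6  7  8  9 10
G :  0  1  0  1  0  1  2  0  1  2  3
G_A(10) = 3.
Pile B, S = {1, 3, 4, 7, 8}:
n :  0  1  2  3  4  5  6  7  8  9 10 11 12 13 14 15 16 17
G :  0  1  0  1  2  3  2  3  4  5  4  0  1  0  1  2  3  2
G_B(17) = 2.
Combined Grundy value = 3 ⊕ 2 = 1.

1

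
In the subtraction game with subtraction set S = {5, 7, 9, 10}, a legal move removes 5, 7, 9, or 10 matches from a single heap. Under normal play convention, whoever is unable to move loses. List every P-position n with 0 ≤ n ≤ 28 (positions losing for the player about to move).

G(0) = 0
G(1) = mex{} = 0
G(2) = mex{} = 0
G(3) = mex{} = 0
G(4) = mex{} = 0
G(5) = mex{0} = 1
G(6) = mex{0} = 1
G(7) = mex{0,0} = 1
G(8) = mex{0,0} = 1
G(9) = mex{0,0,0} = 1
G(10) = mex{1,0,0,0} = 2
G(11) = mex{1,0,0,0} = 2
G(12) = mex{1,1,0,0} = 2
G(13) = mex{1,1,0,0} = 2
G(14) = mex{1,1,1,0} = 2
G(15) = mex{2,1,1,1} = 0
G(16) = mex{2,1,1,1} = 0
G(17) = mex{2,2,1,1} = 0
G(18) = mex{2,2,1,1} = 0
G(19) = mex{2,2,2,1} = 0
G(20) = mex{0,2,2,2} = 1
G(21) = mex{0,2,2,2} = 1
G(22) = mex{0,0,2,2} = 1
G(23) = mex{0,0,2,2} = 1
G(24) = mex{0,0,0,2} = 1
G(25) = mex{1,0,0,0} = 2
G(26) = mex{1,0,0,0} = 2
G(27) = mex{1,1,0,0} = 2
G(28) = mex{1,1,0,0} = 2
P-positions are exactly the n with G(n) = 0.

0, 1, 2, 3, 4, 15, 16, 17, 18, 19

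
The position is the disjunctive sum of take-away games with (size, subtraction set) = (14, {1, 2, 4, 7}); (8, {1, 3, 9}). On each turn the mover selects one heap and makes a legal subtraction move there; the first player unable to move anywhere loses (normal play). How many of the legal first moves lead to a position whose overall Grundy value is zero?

1

Heap A, S = {1, 2, 4, 7}:
G(0) = 0
G(1) = mex{0} = 1
G(2) = mex{1,0} = 2
G(3) = mex{2,1} = 0
G(4) = mex{0,2,0} = 1
G(5) = mex{1,0,1} = 2
G(6) = mex{2,1,2} = 0
G(7) = mex{0,2,0,0} = 1
G(8) = mex{1,0,1,1} = 2
G(9) = mex{2,1,2,2} = 0
G(10) = mex{0,2,0,0} = 1
G(11) = mex{1,0,1,1} = 2
G(12) = mex{2,1,2,2} = 0
G(13) = mex{0,2,0,0} = 1
G(14) = mex{1,0,1,1} = 2
G_A(14) = 2.
Heap B, S = {1, 3, 9}:
n : 0 1 2 3 4 5 6 7 8
G : 0 1 0 1 0 1 0 1 0
G_B(8) = 0.
Combined Grundy value = 2 ⊕ 0 = 2.
A winning move leaves total XOR = 0, i.e. changes one component's Grundy value g to g ⊕ X where X is the current total.
Heap A: need g' = 2⊕2 = 0. Options: 14−1→G=1, 14−2→G=0, 14−4→G=1, 14−7→G=1. Hits: 1.
Heap B: need g' = 0⊕2 = 2. Options: 8−1→G=1, 8−3→G=1. Hits: 0.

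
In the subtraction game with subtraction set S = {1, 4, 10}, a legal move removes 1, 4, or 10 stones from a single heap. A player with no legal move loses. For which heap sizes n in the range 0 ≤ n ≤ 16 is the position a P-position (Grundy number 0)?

G(0) = 0
G(1) = mex{0} = 1
G(2) = mex{1} = 0
G(3) = mex{0} = 1
G(4) = mex{1,0} = 2
G(5) = mex{2,1} = 0
G(6) = mex{0,0} = 1
G(7) = mex{1,1} = 0
G(8) = mex{0,2} = 1
G(9) = mex{1,0} = 2
G(10) = mex{2,1,0} = 3
G(11) = mex{3,0,1} = 2
G(12) = mex{2,1,0} = 3
G(13) = mex{3,2,1} = 0
G(14) = mex{0,3,2} = 1
G(15) = mex{1,2,0} = 3
G(16) = mex{3,3,1} = 0
P-positions are exactly the n with G(n) = 0.

0, 2, 5, 7, 13, 16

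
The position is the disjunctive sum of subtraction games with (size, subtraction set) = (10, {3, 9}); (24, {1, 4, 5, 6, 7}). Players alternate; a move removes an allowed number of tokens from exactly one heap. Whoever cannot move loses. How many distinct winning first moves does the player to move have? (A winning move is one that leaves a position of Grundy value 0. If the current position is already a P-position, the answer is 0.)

Heap A, S = {3, 9}:
G(0) = 0
G(1) = mex{} = 0
G(2) = mex{} = 0
G(3) = mex{0} = 1
G(4) = mex{0} = 1
G(5) = mex{0} = 1
G(6) = mex{1} = 0
G(7) = mex{1} = 0
G(8) = mex{1} = 0
G(9) = mex{0,0} = 1
G(10) = mex{0,0} = 1
G_A(10) = 1.
Heap B, S = {1, 4, 5, 6, 7}:
n :  0  1  2  3  4  5  6  7  8  9 10 11 12 13 14 15 16 17 18 19 20 21 22 23 24
G :  0  1  0  1  2  3  2  3  4  5  0  1  0  1  2  3  2  3  4  5  0  1  0  1  2
G_B(24) = 2.
Combined Grundy value = 1 ⊕ 2 = 3.
A winning move leaves total XOR = 0, i.e. changes one component's Grundy value g to g ⊕ X where X is the current total.
Heap A: need g' = 1⊕3 = 2. Options: 10−3→G=0, 10−9→G=0. Hits: 0.
Heap B: need g' = 2⊕3 = 1. Options: 24−1→G=1, 24−4→G=0, 24−5→G=5, 24−6→G=4, 24−7→G=3. Hits: 1.

1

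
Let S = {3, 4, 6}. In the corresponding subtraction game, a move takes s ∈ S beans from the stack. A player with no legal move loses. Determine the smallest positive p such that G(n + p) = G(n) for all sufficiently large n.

9

G(0) = 0
G(1) = mex{} = 0
G(2) = mex{} = 0
G(3) = mex{0} = 1
G(4) = mex{0,0} = 1
G(5) = mex{0,0} = 1
G(6) = mex{1,0,0} = 2
G(7) = mex{1,1,0} = 2
G(8) = mex{1,1,0} = 2
G(9) = mex{2,1,1} = 0
G(10) = mex{2,2,1} = 0
G(11) = mex{2,2,1} = 0
G(12) = mex{0,2,2} = 1
G(13) = mex{0,0,2} = 1
G(14) = mex{0,0,2} = 1
G(15) = mex{1,0,0} = 2
G(16) = mex{1,1,0} = 2
G(17) = mex{1,1,0} = 2
G(18) = mex{2,1,1} = 0
G(19) = mex{2,2,1} = 0
G(n+9) = G(n) holds for n = 0,…,5 (a full window of length max(S) = 6), so the sequence is purely periodic with period 9.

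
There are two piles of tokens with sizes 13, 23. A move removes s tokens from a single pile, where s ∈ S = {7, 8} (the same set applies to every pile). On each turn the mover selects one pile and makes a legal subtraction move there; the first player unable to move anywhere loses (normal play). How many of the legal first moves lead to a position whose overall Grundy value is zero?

0

All piles use S = {7, 8}:
n :  0  1  2  3  4  5  6  7  8  9 10 11 12 13 14 15 16 17 18 19 20 21 22 23
G :  0  0  0  0  0  0  0  1  1  1  1  1  1  1  2  0  0  0  0  0  0  0  1  1
Pile A: G(13) = 1.
Pile B: G(23) = 1.
Combined Grundy value = 1 ⊕ 1 = 0.
A winning move leaves total XOR = 0, i.e. changes one component's Grundy value g to g ⊕ X where X is the current total.
Pile A: target g' = 1⊕0 = 1, but every legal move changes the Grundy value (mex property), so 0 moves.
Pile B: target g' = 1⊕0 = 1, but every legal move changes the Grundy value (mex property), so 0 moves.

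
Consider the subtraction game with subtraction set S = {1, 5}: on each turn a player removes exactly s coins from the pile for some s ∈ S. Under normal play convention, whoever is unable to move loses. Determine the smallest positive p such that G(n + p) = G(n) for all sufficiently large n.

2

n :  0  1  2  3  4  5  6  7  8  9 10 11 12 13 14
G :  0  1  0  1  0  1  0  1  0  1  0  1  0  1  0
G(n+2) = G(n) holds for n = 0,…,4 (a full window of length max(S) = 5), so the sequence is purely periodic with period 2.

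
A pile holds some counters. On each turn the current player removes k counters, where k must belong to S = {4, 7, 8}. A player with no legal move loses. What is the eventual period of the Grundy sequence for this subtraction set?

n :  0  1  2  3  4  5  6  7  8  9 10 11 12 13 14 15 16 17 18 19 20 21 22 23 24 25
G :  0  0  0  0  1  1  1  1  2  2  2  2  0  0  0  0  1  1  1  1  2  2  2  2  0  0
G(n+12) = G(n) holds for n = 0,…,7 (a full window of length max(S) = 8), so the sequence is purely periodic with period 12.

12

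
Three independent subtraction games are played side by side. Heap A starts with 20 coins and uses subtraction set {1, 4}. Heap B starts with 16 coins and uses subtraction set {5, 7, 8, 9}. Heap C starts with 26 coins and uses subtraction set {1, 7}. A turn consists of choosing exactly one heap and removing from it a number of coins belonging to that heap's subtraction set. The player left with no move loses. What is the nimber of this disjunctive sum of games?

0

Heap A, S = {1, 4}:
n :  0  1  2  3  4  5  6  7  8  9 10 11 12 13 14 15 16 17 18 19 20
G :  0  1  0  1  2  0  1  0  1  2  0  1  0  1  2  0  1  0  1  2  0
G_A(20) = 0.
Heap B, S = {5, 7, 8, 9}:
n :  0  1  2  3  4  5  6  7  8  9 10 11 12 13 14 15 16
G :  0  0  0  0  0  1  1  1  1  1  2  2  2  2  0  0  0
G_B(16) = 0.
Heap C, S = {1, 7}:
G(0) = 0
G(1) = mex{0} = 1
G(2) = mex{1} = 0
G(3) = mex{0} = 1
G(4) = mex{1} = 0
G(5) = mex{0} = 1
G(6) = mex{1} = 0
G(7) = mex{0,0} = 1
G(8) = mex{1,1} = 0
G(9) = mex{0,0} = 1
G(10) = mex{1,1} = 0
G(11) = mex{0,0} = 1
G(12) = mex{1,1} = 0
G(13) = mex{0,0} = 1
G(14) = mex{1,1} = 0
G(15) = mex{0,0} = 1
G(16) = mex{1,1} = 0
G(17) = mex{0,0} = 1
G(18) = mex{1,1} = 0
G(19) = mex{0,0} = 1
G(20) = mex{1,1} = 0
G(21) = mex{0,0} = 1
G(22) = mex{1,1} = 0
G(23) = mex{0,0} = 1
G(24) = mex{1,1} = 0
G(25) = mex{0,0} = 1
G(26) = mex{1,1} = 0
G_C(26) = 0.
Combined Grundy value = 0 ⊕ 0 ⊕ 0 = 0.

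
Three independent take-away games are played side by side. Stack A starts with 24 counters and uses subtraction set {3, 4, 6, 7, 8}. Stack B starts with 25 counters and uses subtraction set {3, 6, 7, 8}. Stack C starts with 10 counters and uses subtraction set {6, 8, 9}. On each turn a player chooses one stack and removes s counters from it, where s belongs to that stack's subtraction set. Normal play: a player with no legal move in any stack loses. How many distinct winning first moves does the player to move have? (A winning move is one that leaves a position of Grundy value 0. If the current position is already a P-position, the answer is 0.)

Stack A, S = {3, 4, 6, 7, 8}:
n :  0  1  2  3  4  5  6  7  8  9 10 11 12 13 14 15 16 17 18 19 20 21 22 23 24
G :  0  0  0  1  1  1  2  2  2  3  3  0  0  0  1  1  1  2  2  2  3  3  0  0  0
G_A(24) = 0.
Stack B, S = {3, 6, 7, 8}:
G(0) = 0
G(1) = mex{} = 0
G(2) = mex{} = 0
G(3) = mex{0} = 1
G(4) = mex{0} = 1
G(5) = mex{0} = 1
G(6) = mex{1,0} = 2
G(7) = mex{1,0,0} = 2
G(8) = mex{1,0,0,0} = 2
G(9) = mex{2,1,0,0} = 3
G(10) = mex{2,1,1,0} = 3
G(11) = mex{2,1,1,1} = 0
G(12) = mex{3,2,1,1} = 0
G(13) = mex{3,2,2,1} = 0
G(14) = mex{0,2,2,2} = 1
G(15) = mex{0,3,2,2} = 1
G(16) = mex{0,3,3,2} = 1
G(17) = mex{1,0,3,3} = 2
G(18) = mex{1,0,0,3} = 2
G(19) = mex{1,0,0,0} = 2
G(20) = mex{2,1,0,0} = 3
G(21) = mex{2,1,1,0} = 3
G(22) = mex{2,1,1,1} = 0
G(23) = mex{3,2,1,1} = 0
G(24) = mex{3,2,2,1} = 0
G(25) = mex{0,2,2,2} = 1
G_B(25) = 1.
Stack C, S = {6, 8, 9}:
n :  0  1  2  3  4  5  6  7  8  9 10
G :  0  0  0  0  0  0  1  1  1  1  1
G_C(10) = 1.
Combined Grundy value = 0 ⊕ 1 ⊕ 1 = 0.
A winning move leaves total XOR = 0, i.e. changes one component's Grundy value g to g ⊕ X where X is the current total.
Stack A: target g' = 0⊕0 = 0, but every legal move changes the Grundy value (mex property), so 0 moves.
Stack B: target g' = 1⊕0 = 1, but every legal move changes the Grundy value (mex property), so 0 moves.
Stack C: target g' = 1⊕0 = 1, but every legal move changes the Grundy value (mex property), so 0 moves.

0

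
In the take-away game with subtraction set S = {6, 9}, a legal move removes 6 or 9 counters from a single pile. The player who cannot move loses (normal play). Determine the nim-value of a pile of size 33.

0

G(0) = 0
G(1) = mex{} = 0
G(2) = mex{} = 0
G(3) = mex{} = 0
G(4) = mex{} = 0
G(5) = mex{} = 0
G(6) = mex{0} = 1
G(7) = mex{0} = 1
G(8) = mex{0} = 1
G(9) = mex{0,0} = 1
G(10) = mex{0,0} = 1
G(11) = mex{0,0} = 1
G(12) = mex{1,0} = 2
G(13) = mex{1,0} = 2
G(14) = mex{1,0} = 2
G(15) = mex{1,1} = 0
G(16) = mex{1,1} = 0
G(17) = mex{1,1} = 0
G(18) = mex{2,1} = 0
G(19) = mex{2,1} = 0
G(20) = mex{2,1} = 0
G(21) = mex{0,2} = 1
G(22) = mex{0,2} = 1
G(23) = mex{0,2} = 1
G(24) = mex{0,0} = 1
G(25) = mex{0,0} = 1
G(26) = mex{0,0} = 1
G(27) = mex{1,0} = 2
G(28) = mex{1,0} = 2
G(29) = mex{1,0} = 2
G(30) = mex{1,1} = 0
G(31) = mex{1,1} = 0
G(32) = mex{1,1} = 0
G(33) = mex{2,1} = 0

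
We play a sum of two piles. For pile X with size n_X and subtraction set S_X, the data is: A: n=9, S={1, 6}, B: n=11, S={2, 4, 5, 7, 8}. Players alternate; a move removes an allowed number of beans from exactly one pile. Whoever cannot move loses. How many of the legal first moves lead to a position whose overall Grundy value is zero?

0

Pile A, S = {1, 6}:
n : 0 1 2 3 4 5 6 7 8 9
G : 0 1 0 1 0 1 2 0 1 0
G_A(9) = 0.
Pile B, S = {2, 4, 5, 7, 8}:
G(0) = 0
G(1) = mex{} = 0
G(2) = mex{0} = 1
G(3) = mex{0} = 1
G(4) = mex{1,0} = 2
G(5) = mex{1,0,0} = 2
G(6) = mex{2,1,0} = 3
G(7) = mex{2,1,1,0} = 3
G(8) = mex{3,2,1,0,0} = 4
G(9) = mex{3,2,2,1,0} = 4
G(10) = mex{4,3,2,1,1} = 0
G(11) = mex{4,3,3,2,1} = 0
G_B(11) = 0.
Combined Grundy value = 0 ⊕ 0 = 0.
A winning move leaves total XOR = 0, i.e. changes one component's Grundy value g to g ⊕ X where X is the current total.
Pile A: target g' = 0⊕0 = 0, but every legal move changes the Grundy value (mex property), so 0 moves.
Pile B: target g' = 0⊕0 = 0, but every legal move changes the Grundy value (mex property), so 0 moves.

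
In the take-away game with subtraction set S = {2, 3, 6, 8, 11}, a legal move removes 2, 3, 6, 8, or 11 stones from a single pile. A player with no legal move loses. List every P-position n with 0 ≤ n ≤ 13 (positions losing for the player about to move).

0, 1, 5, 10

G(0) = 0
G(1) = mex{} = 0
G(2) = mex{0} = 1
G(3) = mex{0,0} = 1
G(4) = mex{1,0} = 2
G(5) = mex{1,1} = 0
G(6) = mex{2,1,0} = 3
G(7) = mex{0,2,0} = 1
G(8) = mex{3,0,1,0} = 2
G(9) = mex{1,3,1,0} = 2
G(10) = mex{2,1,2,1} = 0
G(11) = mex{2,2,0,1,0} = 3
G(12) = mex{0,2,3,2,0} = 1
G(13) = mex{3,0,1,0,1} = 2
P-positions are exactly the n with G(n) = 0.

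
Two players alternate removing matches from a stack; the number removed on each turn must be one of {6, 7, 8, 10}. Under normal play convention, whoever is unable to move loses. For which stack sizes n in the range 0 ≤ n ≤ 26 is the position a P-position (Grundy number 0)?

0, 1, 2, 3, 4, 5, 16, 17, 18, 19, 20, 21

n :  0  1  2  3  4  5  6  7  8  9 10 11 12 13 14 15 16 17 18 19 20 21 22 23 24 25 26
G :  0  0  0  0  0  0  1  1  1  1  1  1  2  2  2  2  0  0  0  0  0  0  1  1  1  1  1
P-positions are exactly the n with G(n) = 0.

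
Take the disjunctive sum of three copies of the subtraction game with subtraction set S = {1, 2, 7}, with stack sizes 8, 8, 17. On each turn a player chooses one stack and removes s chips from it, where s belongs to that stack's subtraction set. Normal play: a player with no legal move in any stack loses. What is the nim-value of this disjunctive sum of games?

2

All stacks use S = {1, 2, 7}:
n :  0  1  2  3  4  5  6  7  8  9 10 11 12 13 14 15 16 17
G :  0  1  2  0  1  2  0  1  2  0  1  2  0  1  2  0  1  2
Stack A: G(8) = 2.
Stack B: G(8) = 2.
Stack C: G(17) = 2.
Combined Grundy value = 2 ⊕ 2 ⊕ 2 = 2.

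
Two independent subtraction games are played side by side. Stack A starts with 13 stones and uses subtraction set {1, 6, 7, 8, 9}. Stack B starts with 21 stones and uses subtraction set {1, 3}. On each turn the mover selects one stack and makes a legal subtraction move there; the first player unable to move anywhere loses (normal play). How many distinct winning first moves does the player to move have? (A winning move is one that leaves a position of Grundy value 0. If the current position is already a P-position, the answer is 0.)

Stack A, S = {1, 6, 7, 8, 9}:
G(0) = 0
G(1) = mex{0} = 1
G(2) = mex{1} = 0
G(3) = mex{0} = 1
G(4) = mex{1} = 0
G(5) = mex{0} = 1
G(6) = mex{1,0} = 2
G(7) = mex{2,1,0} = 3
G(8) = mex{3,0,1,0} = 2
G(9) = mex{2,1,0,1,0} = 3
G(10) = mex{3,0,1,0,1} = 2
G(11) = mex{2,1,0,1,0} = 3
G(12) = mex{3,2,1,0,1} = 4
G(13) = mex{4,3,2,1,0} = 5
G_A(13) = 5.
Stack B, S = {1, 3}:
G(0) = 0
G(1) = mex{0} = 1
G(2) = mex{1} = 0
G(3) = mex{0,0} = 1
G(4) = mex{1,1} = 0
G(5) = mex{0,0} = 1
G(6) = mex{1,1} = 0
G(7) = mex{0,0} = 1
G(8) = mex{1,1} = 0
G(9) = mex{0,0} = 1
G(10) = mex{1,1} = 0
G(11) = mex{0,0} = 1
G(12) = mex{1,1} = 0
G(13) = mex{0,0} = 1
G(14) = mex{1,1} = 0
G(15) = mex{0,0} = 1
G(16) = mex{1,1} = 0
G(17) = mex{0,0} = 1
G(18) = mex{1,1} = 0
G(19) = mex{0,0} = 1
G(20) = mex{1,1} = 0
G(21) = mex{0,0} = 1
G_B(21) = 1.
Combined Grundy value = 5 ⊕ 1 = 4.
A winning move leaves total XOR = 0, i.e. changes one component's Grundy value g to g ⊕ X where X is the current total.
Stack A: need g' = 5⊕4 = 1. Options: 13−1→G=4, 13−6→G=3, 13−7→G=2, 13−8→G=1, 13−9→G=0. Hits: 1.
Stack B: need g' = 1⊕4 = 5. Options: 21−1→G=0, 21−3→G=0. Hits: 0.

1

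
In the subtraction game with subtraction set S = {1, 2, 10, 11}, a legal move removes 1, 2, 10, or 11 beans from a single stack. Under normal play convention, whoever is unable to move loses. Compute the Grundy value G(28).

1

n :  0  1  2  3  4  5  6  7  8  9 10 11 12 13 14 15 16 17 18 19 20 21 22 23 24 25 26 27 28
G :  0  1  2  0  1  2  0  1  2  0  1  2  0  1  2  0  1  2  0  1  2  0  1  2  0  1  2  0  1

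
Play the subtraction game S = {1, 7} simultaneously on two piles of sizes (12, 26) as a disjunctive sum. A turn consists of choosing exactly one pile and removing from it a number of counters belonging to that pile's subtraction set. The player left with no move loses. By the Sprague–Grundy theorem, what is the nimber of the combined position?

All piles use S = {1, 7}:
G(0) = 0
G(1) = mex{0} = 1
G(2) = mex{1} = 0
G(3) = mex{0} = 1
G(4) = mex{1} = 0
G(5) = mex{0} = 1
G(6) = mex{1} = 0
G(7) = mex{0,0} = 1
G(8) = mex{1,1} = 0
G(9) = mex{0,0} = 1
G(10) = mex{1,1} = 0
G(11) = mex{0,0} = 1
G(12) = mex{1,1} = 0
G(13) = mex{0,0} = 1
G(14) = mex{1,1} = 0
G(15) = mex{0,0} = 1
G(16) = mex{1,1} = 0
G(17) = mex{0,0} = 1
G(18) = mex{1,1} = 0
G(19) = mex{0,0} = 1
G(20) = mex{1,1} = 0
G(21) = mex{0,0} = 1
G(22) = mex{1,1} = 0
G(23) = mex{0,0} = 1
G(24) = mex{1,1} = 0
G(25) = mex{0,0} = 1
G(26) = mex{1,1} = 0
Pile A: G(12) = 0.
Pile B: G(26) = 0.
Combined Grundy value = 0 ⊕ 0 = 0.

0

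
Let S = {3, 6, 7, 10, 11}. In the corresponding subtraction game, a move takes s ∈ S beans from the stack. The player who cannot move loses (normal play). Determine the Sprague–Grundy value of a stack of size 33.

G(0) = 0
G(1) = mex{} = 0
G(2) = mex{} = 0
G(3) = mex{0} = 1
G(4) = mex{0} = 1
G(5) = mex{0} = 1
G(6) = mex{1,0} = 2
G(7) = mex{1,0,0} = 2
G(8) = mex{1,0,0} = 2
G(9) = mex{2,1,0} = 3
G(10) = mex{2,1,1,0} = 3
G(11) = mex{2,1,1,0,0} = 3
G(12) = mex{3,2,1,0,0} = 4
G(13) = mex{3,2,2,1,0} = 4
G(14) = mex{3,2,2,1,1} = 0
G(15) = mex{4,3,2,1,1} = 0
G(16) = mex{4,3,3,2,1} = 0
G(17) = mex{0,3,3,2,2} = 1
G(18) = mex{0,4,3,2,2} = 1
G(19) = mex{0,4,4,3,2} = 1
G(20) = mex{1,0,4,3,3} = 2
G(21) = mex{1,0,0,3,3} = 2
G(22) = mex{1,0,0,4,3} = 2
G(23) = mex{2,1,0,4,4} = 3
G(24) = mex{2,1,1,0,4} = 3
G(25) = mex{2,1,1,0,0} = 3
G(26) = mex{3,2,1,0,0} = 4
G(27) = mex{3,2,2,1,0} = 4
G(28) = mex{3,2,2,1,1} = 0
G(29) = mex{4,3,2,1,1} = 0
G(30) = mex{4,3,3,2,1} = 0
G(31) = mex{0,3,3,2,2} = 1
G(32) = mex{0,4,3,2,2} = 1
G(33) = mex{0,4,4,3,2} = 1

1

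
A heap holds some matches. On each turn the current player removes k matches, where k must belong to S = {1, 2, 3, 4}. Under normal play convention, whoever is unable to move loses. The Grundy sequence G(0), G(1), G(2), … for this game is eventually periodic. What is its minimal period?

G(0) = 0
G(1) = mex{0} = 1
G(2) = mex{1,0} = 2
G(3) = mex{2,1,0} = 3
G(4) = mex{3,2,1,0} = 4
G(5) = mex{4,3,2,1} = 0
G(6) = mex{0,4,3,2} = 1
G(7) = mex{1,0,4,3} = 2
G(8) = mex{2,1,0,4} = 3
G(9) = mex{3,2,1,0} = 4
G(10) = mex{4,3,2,1} = 0
G(11) = mex{0,4,3,2} = 1
G(12) = mex{1,0,4,3} = 2
G(13) = mex{2,1,0,4} = 3
G(14) = mex{3,2,1,0} = 4
G(n+5) = G(n) holds for n = 0,…,3 (a full window of length max(S) = 4), so the sequence is purely periodic with period 5.

5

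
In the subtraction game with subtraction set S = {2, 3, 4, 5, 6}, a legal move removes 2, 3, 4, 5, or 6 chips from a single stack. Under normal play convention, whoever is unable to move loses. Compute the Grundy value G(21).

2

G(0) = 0
G(1) = mex{} = 0
G(2) = mex{0} = 1
G(3) = mex{0,0} = 1
G(4) = mex{1,0,0} = 2
G(5) = mex{1,1,0,0} = 2
G(6) = mex{2,1,1,0,0} = 3
G(7) = mex{2,2,1,1,0} = 3
G(8) = mex{3,2,2,1,1} = 0
G(9) = mex{3,3,2,2,1} = 0
G(10) = mex{0,3,3,2,2} = 1
G(11) = mex{0,0,3,3,2} = 1
G(12) = mex{1,0,0,3,3} = 2
G(13) = mex{1,1,0,0,3} = 2
G(14) = mex{2,1,1,0,0} = 3
G(15) = mex{2,2,1,1,0} = 3
G(16) = mex{3,2,2,1,1} = 0
G(17) = mex{3,3,2,2,1} = 0
G(18) = mex{0,3,3,2,2} = 1
G(19) = mex{0,0,3,3,2} = 1
G(20) = mex{1,0,0,3,3} = 2
G(21) = mex{1,1,0,0,3} = 2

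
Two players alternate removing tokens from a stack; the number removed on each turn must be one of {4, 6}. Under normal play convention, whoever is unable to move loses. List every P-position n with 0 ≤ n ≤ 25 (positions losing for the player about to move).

n :  0  1  2  3  4  5  6  7  8  9 10 11 12 13 14 15 16 17 18 19 20 21 22 23 24 25
G :  0  0  0  0  1  1  1  1  2  2  0  0  0  0  1  1  1  1  2  2  0  0  0  0  1  1
P-positions are exactly the n with G(n) = 0.

0, 1, 2, 3, 10, 11, 12, 13, 20, 21, 22, 23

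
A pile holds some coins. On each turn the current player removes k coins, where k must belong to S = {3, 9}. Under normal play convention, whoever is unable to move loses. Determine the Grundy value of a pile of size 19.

G(0) = 0
G(1) = mex{} = 0
G(2) = mex{} = 0
G(3) = mex{0} = 1
G(4) = mex{0} = 1
G(5) = mex{0} = 1
G(6) = mex{1} = 0
G(7) = mex{1} = 0
G(8) = mex{1} = 0
G(9) = mex{0,0} = 1
G(10) = mex{0,0} = 1
G(11) = mex{0,0} = 1
G(12) = mex{1,1} = 0
G(13) = mex{1,1} = 0
G(14) = mex{1,1} = 0
G(15) = mex{0,0} = 1
G(16) = mex{0,0} = 1
G(17) = mex{0,0} = 1
G(18) = mex{1,1} = 0
G(19) = mex{1,1} = 0

0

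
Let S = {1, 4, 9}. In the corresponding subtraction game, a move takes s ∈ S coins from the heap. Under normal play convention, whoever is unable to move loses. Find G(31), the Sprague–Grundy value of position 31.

1

G(0) = 0
G(1) = mex{0} = 1
G(2) = mex{1} = 0
G(3) = mex{0} = 1
G(4) = mex{1,0} = 2
G(5) = mex{2,1} = 0
G(6) = mex{0,0} = 1
G(7) = mex{1,1} = 0
G(8) = mex{0,2} = 1
G(9) = mex{1,0,0} = 2
G(10) = mex{2,1,1} = 0
G(11) = mex{0,0,0} = 1
G(12) = mex{1,1,1} = 0
G(13) = mex{0,2,2} = 1
G(14) = mex{1,0,0} = 2
G(15) = mex{2,1,1} = 0
G(16) = mex{0,0,0} = 1
G(17) = mex{1,1,1} = 0
G(18) = mex{0,2,2} = 1
G(19) = mex{1,0,0} = 2
G(20) = mex{2,1,1} = 0
G(21) = mex{0,0,0} = 1
G(22) = mex{1,1,1} = 0
G(23) = mex{0,2,2} = 1
G(24) = mex{1,0,0} = 2
G(25) = mex{2,1,1} = 0
G(26) = mex{0,0,0} = 1
G(27) = mex{1,1,1} = 0
G(28) = mex{0,2,2} = 1
G(29) = mex{1,0,0} = 2
G(30) = mex{2,1,1} = 0
G(31) = mex{0,0,0} = 1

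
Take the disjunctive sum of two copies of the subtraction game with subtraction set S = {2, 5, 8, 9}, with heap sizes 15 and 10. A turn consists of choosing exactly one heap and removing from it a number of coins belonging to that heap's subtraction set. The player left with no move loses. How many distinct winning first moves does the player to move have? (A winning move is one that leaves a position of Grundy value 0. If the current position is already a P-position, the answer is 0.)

3

All heaps use S = {2, 5, 8, 9}:
n :  0  1  2  3  4  5  6  7  8  9 10 11 12 13 14 15
G :  0  0  1  1  0  2  1  0  2  1  3  0  2  1  0  2
Heap A: G(15) = 2.
Heap B: G(10) = 3.
Combined Grundy value = 2 ⊕ 3 = 1.
A winning move leaves total XOR = 0, i.e. changes one component's Grundy value g to g ⊕ X where X is the current total.
Heap A: need g' = 2⊕1 = 3. Options: 15−2→G=1, 15−5→G=3, 15−8→G=0, 15−9→G=1. Hits: 1.
Heap B: need g' = 3⊕1 = 2. Options: 10−2→G=2, 10−5→G=2, 10−8→G=1, 10−9→G=0. Hits: 2.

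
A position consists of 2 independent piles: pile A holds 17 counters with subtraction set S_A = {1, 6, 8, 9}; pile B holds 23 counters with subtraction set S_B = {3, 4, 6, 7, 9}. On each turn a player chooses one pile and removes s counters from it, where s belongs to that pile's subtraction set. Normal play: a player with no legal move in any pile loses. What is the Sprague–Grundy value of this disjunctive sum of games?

Pile A, S = {1, 6, 8, 9}:
n :  0  1  2  3  4  5  6  7  8  9 10 11 12 13 14 15 16 17
G :  0  1  0  1  0  1  2  0  1  2  3  2  3  2  0  1  2  0
G_A(17) = 0.
Pile B, S = {3, 4, 6, 7, 9}:
G(0) = 0
G(1) = mex{} = 0
G(2) = mex{} = 0
G(3) = mex{0} = 1
G(4) = mex{0,0} = 1
G(5) = mex{0,0} = 1
G(6) = mex{1,0,0} = 2
G(7) = mex{1,1,0,0} = 2
G(8) = mex{1,1,0,0} = 2
G(9) = mex{2,1,1,0,0} = 3
G(10) = mex{2,2,1,1,0} = 3
G(11) = mex{2,2,1,1,0} = 3
G(12) = mex{3,2,2,1,1} = 0
G(13) = mex{3,3,2,2,1} = 0
G(14) = mex{3,3,2,2,1} = 0
G(15) = mex{0,3,3,2,2} = 1
G(16) = mex{0,0,3,3,2} = 1
G(17) = mex{0,0,3,3,2} = 1
G(18) = mex{1,0,0,3,3} = 2
G(19) = mex{1,1,0,0,3} = 2
G(20) = mex{1,1,0,0,3} = 2
G(21) = mex{2,1,1,0,0} = 3
G(22) = mex{2,2,1,1,0} = 3
G(23) = mex{2,2,1,1,0} = 3
G_B(23) = 3.
Combined Grundy value = 0 ⊕ 3 = 3.

3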